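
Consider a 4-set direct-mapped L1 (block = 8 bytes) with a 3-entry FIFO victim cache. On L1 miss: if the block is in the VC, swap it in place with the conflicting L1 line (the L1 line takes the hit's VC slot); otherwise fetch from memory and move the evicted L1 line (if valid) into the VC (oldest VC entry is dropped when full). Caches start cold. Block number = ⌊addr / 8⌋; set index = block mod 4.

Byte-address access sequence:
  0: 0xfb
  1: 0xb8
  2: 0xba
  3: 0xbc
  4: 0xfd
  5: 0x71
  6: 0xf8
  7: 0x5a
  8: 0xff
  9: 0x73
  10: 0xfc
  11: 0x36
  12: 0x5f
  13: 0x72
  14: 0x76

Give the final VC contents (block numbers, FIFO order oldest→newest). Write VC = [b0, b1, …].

VC = [23, 31, 6]

0: 0xfb (blk 31, set 3) → MISS  vc=[]
1: 0xb8 (blk 23, set 3) → MISS  vc=[31]
2: 0xba (blk 23, set 3) → L1-HIT  vc=[31]
3: 0xbc (blk 23, set 3) → L1-HIT  vc=[31]
4: 0xfd (blk 31, set 3) → VC-HIT  vc=[23]
5: 0x71 (blk 14, set 2) → MISS  vc=[23]
6: 0xf8 (blk 31, set 3) → L1-HIT  vc=[23]
7: 0x5a (blk 11, set 3) → MISS  vc=[23, 31]
8: 0xff (blk 31, set 3) → VC-HIT  vc=[23, 11]
9: 0x73 (blk 14, set 2) → L1-HIT  vc=[23, 11]
10: 0xfc (blk 31, set 3) → L1-HIT  vc=[23, 11]
11: 0x36 (blk 6, set 2) → MISS  vc=[23, 11, 14]
12: 0x5f (blk 11, set 3) → VC-HIT  vc=[23, 31, 14]
13: 0x72 (blk 14, set 2) → VC-HIT  vc=[23, 31, 6]
14: 0x76 (blk 14, set 2) → L1-HIT  vc=[23, 31, 6]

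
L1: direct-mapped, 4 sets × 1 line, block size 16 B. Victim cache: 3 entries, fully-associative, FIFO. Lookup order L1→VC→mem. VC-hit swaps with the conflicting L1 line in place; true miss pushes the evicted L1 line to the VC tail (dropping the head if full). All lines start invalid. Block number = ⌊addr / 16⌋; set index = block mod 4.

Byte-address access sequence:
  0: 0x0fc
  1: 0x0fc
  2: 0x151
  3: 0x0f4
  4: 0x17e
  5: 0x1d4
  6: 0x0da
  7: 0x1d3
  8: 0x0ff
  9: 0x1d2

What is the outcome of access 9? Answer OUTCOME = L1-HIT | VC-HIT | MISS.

OUTCOME = L1-HIT

#0 0xfc→b15/s3 MISS; vc=[]
#1 0xfc→b15/s3 L1-HIT; vc=[]
#2 0x151→b21/s1 MISS; vc=[]
#3 0xf4→b15/s3 L1-HIT; vc=[]
#4 0x17e→b23/s3 MISS; vc=[15]
#5 0x1d4→b29/s1 MISS; vc=[15,21]
#6 0xda→b13/s1 MISS; vc=[15,21,29]
#7 0x1d3→b29/s1 VC-HIT; vc=[15,21,13]
#8 0xff→b15/s3 VC-HIT; vc=[23,21,13]
#9 0x1d2→b29/s1 L1-HIT; vc=[23,21,13]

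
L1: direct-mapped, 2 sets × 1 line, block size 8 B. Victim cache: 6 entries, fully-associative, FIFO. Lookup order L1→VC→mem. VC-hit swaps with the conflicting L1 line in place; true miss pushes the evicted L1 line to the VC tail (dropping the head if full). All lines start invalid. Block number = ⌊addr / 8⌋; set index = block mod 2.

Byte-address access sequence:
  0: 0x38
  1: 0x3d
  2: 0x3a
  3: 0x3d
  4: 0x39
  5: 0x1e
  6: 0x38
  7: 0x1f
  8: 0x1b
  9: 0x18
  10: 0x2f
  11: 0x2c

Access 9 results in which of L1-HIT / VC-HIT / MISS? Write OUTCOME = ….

0: 0x38 (blk 7, set 1) → MISS  vc=[]
1: 0x3d (blk 7, set 1) → L1-HIT  vc=[]
2: 0x3a (blk 7, set 1) → L1-HIT  vc=[]
3: 0x3d (blk 7, set 1) → L1-HIT  vc=[]
4: 0x39 (blk 7, set 1) → L1-HIT  vc=[]
5: 0x1e (blk 3, set 1) → MISS  vc=[7]
6: 0x38 (blk 7, set 1) → VC-HIT  vc=[3]
7: 0x1f (blk 3, set 1) → VC-HIT  vc=[7]
8: 0x1b (blk 3, set 1) → L1-HIT  vc=[7]
9: 0x18 (blk 3, set 1) → L1-HIT  vc=[7]
10: 0x2f (blk 5, set 1) → MISS  vc=[7, 3]
11: 0x2c (blk 5, set 1) → L1-HIT  vc=[7, 3]

OUTCOME = L1-HIT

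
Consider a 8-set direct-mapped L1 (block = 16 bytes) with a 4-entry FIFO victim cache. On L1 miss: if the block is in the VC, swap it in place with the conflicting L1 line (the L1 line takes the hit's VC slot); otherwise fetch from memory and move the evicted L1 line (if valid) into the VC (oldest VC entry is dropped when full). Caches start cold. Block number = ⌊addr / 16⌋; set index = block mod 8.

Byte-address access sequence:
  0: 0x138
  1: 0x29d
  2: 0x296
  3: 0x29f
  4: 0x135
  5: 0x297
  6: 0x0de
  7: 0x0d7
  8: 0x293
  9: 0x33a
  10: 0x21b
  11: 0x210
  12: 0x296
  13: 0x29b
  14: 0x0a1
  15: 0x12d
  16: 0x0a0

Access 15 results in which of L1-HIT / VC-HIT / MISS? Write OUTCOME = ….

0: 0x138 (blk 19, set 3) → MISS  vc=[]
1: 0x29d (blk 41, set 1) → MISS  vc=[]
2: 0x296 (blk 41, set 1) → L1-HIT  vc=[]
3: 0x29f (blk 41, set 1) → L1-HIT  vc=[]
4: 0x135 (blk 19, set 3) → L1-HIT  vc=[]
5: 0x297 (blk 41, set 1) → L1-HIT  vc=[]
6: 0xde (blk 13, set 5) → MISS  vc=[]
7: 0xd7 (blk 13, set 5) → L1-HIT  vc=[]
8: 0x293 (blk 41, set 1) → L1-HIT  vc=[]
9: 0x33a (blk 51, set 3) → MISS  vc=[19]
10: 0x21b (blk 33, set 1) → MISS  vc=[19, 41]
11: 0x210 (blk 33, set 1) → L1-HIT  vc=[19, 41]
12: 0x296 (blk 41, set 1) → VC-HIT  vc=[19, 33]
13: 0x29b (blk 41, set 1) → L1-HIT  vc=[19, 33]
14: 0xa1 (blk 10, set 2) → MISS  vc=[19, 33]
15: 0x12d (blk 18, set 2) → MISS  vc=[19, 33, 10]
16: 0xa0 (blk 10, set 2) → VC-HIT  vc=[19, 33, 18]

OUTCOME = MISS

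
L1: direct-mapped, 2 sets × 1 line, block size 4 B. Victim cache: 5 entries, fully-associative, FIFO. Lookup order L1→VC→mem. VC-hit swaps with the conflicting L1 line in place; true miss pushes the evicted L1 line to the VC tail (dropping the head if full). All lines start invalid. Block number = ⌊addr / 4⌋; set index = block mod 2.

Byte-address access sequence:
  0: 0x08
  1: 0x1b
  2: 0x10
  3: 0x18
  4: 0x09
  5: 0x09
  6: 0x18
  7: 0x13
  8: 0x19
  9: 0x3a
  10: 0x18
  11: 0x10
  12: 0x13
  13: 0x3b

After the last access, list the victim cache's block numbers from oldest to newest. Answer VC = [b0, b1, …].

VC = [2, 6, 4]

#0 0x8→b2/s0 MISS; vc=[]
#1 0x1b→b6/s0 MISS; vc=[2]
#2 0x10→b4/s0 MISS; vc=[2,6]
#3 0x18→b6/s0 VC-HIT; vc=[2,4]
#4 0x9→b2/s0 VC-HIT; vc=[6,4]
#5 0x9→b2/s0 L1-HIT; vc=[6,4]
#6 0x18→b6/s0 VC-HIT; vc=[2,4]
#7 0x13→b4/s0 VC-HIT; vc=[2,6]
#8 0x19→b6/s0 VC-HIT; vc=[2,4]
#9 0x3a→b14/s0 MISS; vc=[2,4,6]
#10 0x18→b6/s0 VC-HIT; vc=[2,4,14]
#11 0x10→b4/s0 VC-HIT; vc=[2,6,14]
#12 0x13→b4/s0 L1-HIT; vc=[2,6,14]
#13 0x3b→b14/s0 VC-HIT; vc=[2,6,4]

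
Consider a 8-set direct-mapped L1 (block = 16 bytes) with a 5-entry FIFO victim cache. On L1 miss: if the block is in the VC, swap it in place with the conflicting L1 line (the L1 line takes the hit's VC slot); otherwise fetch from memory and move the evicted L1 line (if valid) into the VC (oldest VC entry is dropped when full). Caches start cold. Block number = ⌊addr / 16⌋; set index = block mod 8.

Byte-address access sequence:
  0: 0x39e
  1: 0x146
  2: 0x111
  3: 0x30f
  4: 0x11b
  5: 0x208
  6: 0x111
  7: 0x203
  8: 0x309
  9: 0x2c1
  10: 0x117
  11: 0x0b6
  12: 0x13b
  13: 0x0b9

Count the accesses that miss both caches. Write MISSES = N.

#0 0x39e→b57/s1 MISS; vc=[]
#1 0x146→b20/s4 MISS; vc=[]
#2 0x111→b17/s1 MISS; vc=[57]
#3 0x30f→b48/s0 MISS; vc=[57]
#4 0x11b→b17/s1 L1-HIT; vc=[57]
#5 0x208→b32/s0 MISS; vc=[57,48]
#6 0x111→b17/s1 L1-HIT; vc=[57,48]
#7 0x203→b32/s0 L1-HIT; vc=[57,48]
#8 0x309→b48/s0 VC-HIT; vc=[57,32]
#9 0x2c1→b44/s4 MISS; vc=[57,32,20]
#10 0x117→b17/s1 L1-HIT; vc=[57,32,20]
#11 0xb6→b11/s3 MISS; vc=[57,32,20]
#12 0x13b→b19/s3 MISS; vc=[57,32,20,11]
#13 0xb9→b11/s3 VC-HIT; vc=[57,32,20,19]

MISSES = 8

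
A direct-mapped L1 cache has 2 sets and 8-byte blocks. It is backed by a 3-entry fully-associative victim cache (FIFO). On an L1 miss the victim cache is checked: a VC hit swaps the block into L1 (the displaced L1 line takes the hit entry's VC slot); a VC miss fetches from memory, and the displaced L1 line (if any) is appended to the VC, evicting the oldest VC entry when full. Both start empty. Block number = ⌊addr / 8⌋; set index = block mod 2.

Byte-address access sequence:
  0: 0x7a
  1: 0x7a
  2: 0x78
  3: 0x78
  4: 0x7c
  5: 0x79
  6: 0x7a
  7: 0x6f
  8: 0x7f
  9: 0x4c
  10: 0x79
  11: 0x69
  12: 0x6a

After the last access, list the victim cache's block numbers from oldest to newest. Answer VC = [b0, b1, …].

VC = [15, 9]

  [0] addr=0x7a blk=15 s=1: MISS | VC []
  [1] addr=0x7a blk=15 s=1: L1-HIT | VC []
  [2] addr=0x78 blk=15 s=1: L1-HIT | VC []
  [3] addr=0x78 blk=15 s=1: L1-HIT | VC []
  [4] addr=0x7c blk=15 s=1: L1-HIT | VC []
  [5] addr=0x79 blk=15 s=1: L1-HIT | VC []
  [6] addr=0x7a blk=15 s=1: L1-HIT | VC []
  [7] addr=0x6f blk=13 s=1: MISS | VC [15]
  [8] addr=0x7f blk=15 s=1: VC-HIT | VC [13]
  [9] addr=0x4c blk=9 s=1: MISS | VC [13, 15]
  [10] addr=0x79 blk=15 s=1: VC-HIT | VC [13, 9]
  [11] addr=0x69 blk=13 s=1: VC-HIT | VC [15, 9]
  [12] addr=0x6a blk=13 s=1: L1-HIT | VC [15, 9]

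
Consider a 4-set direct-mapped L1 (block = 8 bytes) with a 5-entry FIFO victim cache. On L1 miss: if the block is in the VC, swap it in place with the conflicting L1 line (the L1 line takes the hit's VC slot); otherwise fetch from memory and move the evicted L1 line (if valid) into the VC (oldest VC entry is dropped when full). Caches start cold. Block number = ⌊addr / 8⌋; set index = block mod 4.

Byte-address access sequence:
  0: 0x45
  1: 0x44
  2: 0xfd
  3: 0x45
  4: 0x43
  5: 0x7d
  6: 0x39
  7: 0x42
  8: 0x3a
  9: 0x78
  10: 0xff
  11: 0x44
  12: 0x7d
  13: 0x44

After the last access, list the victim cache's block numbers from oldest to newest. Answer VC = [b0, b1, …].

VC = [31, 7]

  [0] addr=0x45 blk=8 s=0: MISS | VC []
  [1] addr=0x44 blk=8 s=0: L1-HIT | VC []
  [2] addr=0xfd blk=31 s=3: MISS | VC []
  [3] addr=0x45 blk=8 s=0: L1-HIT | VC []
  [4] addr=0x43 blk=8 s=0: L1-HIT | VC []
  [5] addr=0x7d blk=15 s=3: MISS | VC [31]
  [6] addr=0x39 blk=7 s=3: MISS | VC [31, 15]
  [7] addr=0x42 blk=8 s=0: L1-HIT | VC [31, 15]
  [8] addr=0x3a blk=7 s=3: L1-HIT | VC [31, 15]
  [9] addr=0x78 blk=15 s=3: VC-HIT | VC [31, 7]
  [10] addr=0xff blk=31 s=3: VC-HIT | VC [15, 7]
  [11] addr=0x44 blk=8 s=0: L1-HIT | VC [15, 7]
  [12] addr=0x7d blk=15 s=3: VC-HIT | VC [31, 7]
  [13] addr=0x44 blk=8 s=0: L1-HIT | VC [31, 7]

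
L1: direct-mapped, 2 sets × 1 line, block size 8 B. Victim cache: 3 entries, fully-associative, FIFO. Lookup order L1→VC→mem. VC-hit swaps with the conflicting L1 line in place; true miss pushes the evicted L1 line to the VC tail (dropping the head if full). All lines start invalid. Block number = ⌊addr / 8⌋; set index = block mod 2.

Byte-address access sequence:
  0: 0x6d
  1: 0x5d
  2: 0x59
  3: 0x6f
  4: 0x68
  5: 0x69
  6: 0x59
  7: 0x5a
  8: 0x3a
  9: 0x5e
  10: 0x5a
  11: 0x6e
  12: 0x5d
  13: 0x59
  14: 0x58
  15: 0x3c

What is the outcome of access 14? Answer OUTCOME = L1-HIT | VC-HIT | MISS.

OUTCOME = L1-HIT

0: 0x6d (blk 13, set 1) → MISS  vc=[]
1: 0x5d (blk 11, set 1) → MISS  vc=[13]
2: 0x59 (blk 11, set 1) → L1-HIT  vc=[13]
3: 0x6f (blk 13, set 1) → VC-HIT  vc=[11]
4: 0x68 (blk 13, set 1) → L1-HIT  vc=[11]
5: 0x69 (blk 13, set 1) → L1-HIT  vc=[11]
6: 0x59 (blk 11, set 1) → VC-HIT  vc=[13]
7: 0x5a (blk 11, set 1) → L1-HIT  vc=[13]
8: 0x3a (blk 7, set 1) → MISS  vc=[13, 11]
9: 0x5e (blk 11, set 1) → VC-HIT  vc=[13, 7]
10: 0x5a (blk 11, set 1) → L1-HIT  vc=[13, 7]
11: 0x6e (blk 13, set 1) → VC-HIT  vc=[11, 7]
12: 0x5d (blk 11, set 1) → VC-HIT  vc=[13, 7]
13: 0x59 (blk 11, set 1) → L1-HIT  vc=[13, 7]
14: 0x58 (blk 11, set 1) → L1-HIT  vc=[13, 7]
15: 0x3c (blk 7, set 1) → VC-HIT  vc=[13, 11]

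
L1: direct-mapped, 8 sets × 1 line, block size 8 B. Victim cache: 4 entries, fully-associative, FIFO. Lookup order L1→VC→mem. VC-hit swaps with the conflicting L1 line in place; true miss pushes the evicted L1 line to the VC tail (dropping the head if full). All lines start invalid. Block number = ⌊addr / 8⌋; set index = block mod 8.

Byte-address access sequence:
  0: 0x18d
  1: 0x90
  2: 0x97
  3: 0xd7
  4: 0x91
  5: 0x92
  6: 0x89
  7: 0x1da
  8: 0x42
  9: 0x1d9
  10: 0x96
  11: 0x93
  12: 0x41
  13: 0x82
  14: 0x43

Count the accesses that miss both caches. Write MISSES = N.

0: 0x18d (blk 49, set 1) → MISS  vc=[]
1: 0x90 (blk 18, set 2) → MISS  vc=[]
2: 0x97 (blk 18, set 2) → L1-HIT  vc=[]
3: 0xd7 (blk 26, set 2) → MISS  vc=[18]
4: 0x91 (blk 18, set 2) → VC-HIT  vc=[26]
5: 0x92 (blk 18, set 2) → L1-HIT  vc=[26]
6: 0x89 (blk 17, set 1) → MISS  vc=[26, 49]
7: 0x1da (blk 59, set 3) → MISS  vc=[26, 49]
8: 0x42 (blk 8, set 0) → MISS  vc=[26, 49]
9: 0x1d9 (blk 59, set 3) → L1-HIT  vc=[26, 49]
10: 0x96 (blk 18, set 2) → L1-HIT  vc=[26, 49]
11: 0x93 (blk 18, set 2) → L1-HIT  vc=[26, 49]
12: 0x41 (blk 8, set 0) → L1-HIT  vc=[26, 49]
13: 0x82 (blk 16, set 0) → MISS  vc=[26, 49, 8]
14: 0x43 (blk 8, set 0) → VC-HIT  vc=[26, 49, 16]

MISSES = 7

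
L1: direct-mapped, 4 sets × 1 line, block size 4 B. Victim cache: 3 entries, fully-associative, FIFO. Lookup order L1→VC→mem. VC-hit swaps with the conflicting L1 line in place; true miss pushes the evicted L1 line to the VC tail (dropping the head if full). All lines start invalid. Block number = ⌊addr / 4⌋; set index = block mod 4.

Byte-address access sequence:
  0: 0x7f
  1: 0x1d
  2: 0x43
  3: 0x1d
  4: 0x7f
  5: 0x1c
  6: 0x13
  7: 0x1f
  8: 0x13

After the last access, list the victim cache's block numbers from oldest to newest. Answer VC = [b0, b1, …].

  [0] addr=0x7f blk=31 s=3: MISS | VC []
  [1] addr=0x1d blk=7 s=3: MISS | VC [31]
  [2] addr=0x43 blk=16 s=0: MISS | VC [31]
  [3] addr=0x1d blk=7 s=3: L1-HIT | VC [31]
  [4] addr=0x7f blk=31 s=3: VC-HIT | VC [7]
  [5] addr=0x1c blk=7 s=3: VC-HIT | VC [31]
  [6] addr=0x13 blk=4 s=0: MISS | VC [31, 16]
  [7] addr=0x1f blk=7 s=3: L1-HIT | VC [31, 16]
  [8] addr=0x13 blk=4 s=0: L1-HIT | VC [31, 16]

VC = [31, 16]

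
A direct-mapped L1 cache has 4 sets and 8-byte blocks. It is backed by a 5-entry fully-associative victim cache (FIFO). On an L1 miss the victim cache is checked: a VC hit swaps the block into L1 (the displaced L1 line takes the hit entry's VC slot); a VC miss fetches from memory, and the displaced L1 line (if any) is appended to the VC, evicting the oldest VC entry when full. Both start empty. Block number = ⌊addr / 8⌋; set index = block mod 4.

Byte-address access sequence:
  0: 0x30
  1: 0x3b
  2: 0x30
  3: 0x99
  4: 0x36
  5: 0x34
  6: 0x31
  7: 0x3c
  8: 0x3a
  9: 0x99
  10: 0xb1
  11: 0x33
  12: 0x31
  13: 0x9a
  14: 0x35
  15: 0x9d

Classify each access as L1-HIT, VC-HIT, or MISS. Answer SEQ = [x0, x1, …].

SEQ = [MISS, MISS, L1-HIT, MISS, L1-HIT, L1-HIT, L1-HIT, VC-HIT, L1-HIT, VC-HIT, MISS, VC-HIT, L1-HIT, L1-HIT, L1-HIT, L1-HIT]

  [0] addr=0x30 blk=6 s=2: MISS | VC []
  [1] addr=0x3b blk=7 s=3: MISS | VC []
  [2] addr=0x30 blk=6 s=2: L1-HIT | VC []
  [3] addr=0x99 blk=19 s=3: MISS | VC [7]
  [4] addr=0x36 blk=6 s=2: L1-HIT | VC [7]
  [5] addr=0x34 blk=6 s=2: L1-HIT | VC [7]
  [6] addr=0x31 blk=6 s=2: L1-HIT | VC [7]
  [7] addr=0x3c blk=7 s=3: VC-HIT | VC [19]
  [8] addr=0x3a blk=7 s=3: L1-HIT | VC [19]
  [9] addr=0x99 blk=19 s=3: VC-HIT | VC [7]
  [10] addr=0xb1 blk=22 s=2: MISS | VC [7, 6]
  [11] addr=0x33 blk=6 s=2: VC-HIT | VC [7, 22]
  [12] addr=0x31 blk=6 s=2: L1-HIT | VC [7, 22]
  [13] addr=0x9a blk=19 s=3: L1-HIT | VC [7, 22]
  [14] addr=0x35 blk=6 s=2: L1-HIT | VC [7, 22]
  [15] addr=0x9d blk=19 s=3: L1-HIT | VC [7, 22]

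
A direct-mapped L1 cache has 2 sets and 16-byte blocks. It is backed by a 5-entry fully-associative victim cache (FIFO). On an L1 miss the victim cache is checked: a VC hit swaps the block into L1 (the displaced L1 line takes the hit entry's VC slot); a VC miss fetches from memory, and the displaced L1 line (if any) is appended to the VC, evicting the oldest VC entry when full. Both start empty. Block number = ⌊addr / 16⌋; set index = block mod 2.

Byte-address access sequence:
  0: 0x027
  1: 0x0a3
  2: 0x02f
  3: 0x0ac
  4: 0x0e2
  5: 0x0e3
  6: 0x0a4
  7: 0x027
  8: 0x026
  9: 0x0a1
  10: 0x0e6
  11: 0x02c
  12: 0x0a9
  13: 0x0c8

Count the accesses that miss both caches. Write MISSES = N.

MISSES = 4

#0 0x27→b2/s0 MISS; vc=[]
#1 0xa3→b10/s0 MISS; vc=[2]
#2 0x2f→b2/s0 VC-HIT; vc=[10]
#3 0xac→b10/s0 VC-HIT; vc=[2]
#4 0xe2→b14/s0 MISS; vc=[2,10]
#5 0xe3→b14/s0 L1-HIT; vc=[2,10]
#6 0xa4→b10/s0 VC-HIT; vc=[2,14]
#7 0x27→b2/s0 VC-HIT; vc=[10,14]
#8 0x26→b2/s0 L1-HIT; vc=[10,14]
#9 0xa1→b10/s0 VC-HIT; vc=[2,14]
#10 0xe6→b14/s0 VC-HIT; vc=[2,10]
#11 0x2c→b2/s0 VC-HIT; vc=[14,10]
#12 0xa9→b10/s0 VC-HIT; vc=[14,2]
#13 0xc8→b12/s0 MISS; vc=[14,2,10]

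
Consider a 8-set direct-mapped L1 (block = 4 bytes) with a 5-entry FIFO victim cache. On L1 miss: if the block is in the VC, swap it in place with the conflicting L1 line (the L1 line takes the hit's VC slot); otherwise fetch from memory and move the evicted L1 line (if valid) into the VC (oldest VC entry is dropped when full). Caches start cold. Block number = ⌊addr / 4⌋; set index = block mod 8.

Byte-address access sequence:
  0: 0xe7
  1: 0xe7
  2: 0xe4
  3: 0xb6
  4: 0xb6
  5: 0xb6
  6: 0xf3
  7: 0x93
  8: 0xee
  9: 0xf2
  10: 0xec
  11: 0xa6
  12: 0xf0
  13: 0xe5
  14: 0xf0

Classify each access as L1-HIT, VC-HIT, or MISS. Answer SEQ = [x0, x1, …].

  [0] addr=0xe7 blk=57 s=1: MISS | VC []
  [1] addr=0xe7 blk=57 s=1: L1-HIT | VC []
  [2] addr=0xe4 blk=57 s=1: L1-HIT | VC []
  [3] addr=0xb6 blk=45 s=5: MISS | VC []
  [4] addr=0xb6 blk=45 s=5: L1-HIT | VC []
  [5] addr=0xb6 blk=45 s=5: L1-HIT | VC []
  [6] addr=0xf3 blk=60 s=4: MISS | VC []
  [7] addr=0x93 blk=36 s=4: MISS | VC [60]
  [8] addr=0xee blk=59 s=3: MISS | VC [60]
  [9] addr=0xf2 blk=60 s=4: VC-HIT | VC [36]
  [10] addr=0xec blk=59 s=3: L1-HIT | VC [36]
  [11] addr=0xa6 blk=41 s=1: MISS | VC [36, 57]
  [12] addr=0xf0 blk=60 s=4: L1-HIT | VC [36, 57]
  [13] addr=0xe5 blk=57 s=1: VC-HIT | VC [36, 41]
  [14] addr=0xf0 blk=60 s=4: L1-HIT | VC [36, 41]

SEQ = [MISS, L1-HIT, L1-HIT, MISS, L1-HIT, L1-HIT, MISS, MISS, MISS, VC-HIT, L1-HIT, MISS, L1-HIT, VC-HIT, L1-HIT]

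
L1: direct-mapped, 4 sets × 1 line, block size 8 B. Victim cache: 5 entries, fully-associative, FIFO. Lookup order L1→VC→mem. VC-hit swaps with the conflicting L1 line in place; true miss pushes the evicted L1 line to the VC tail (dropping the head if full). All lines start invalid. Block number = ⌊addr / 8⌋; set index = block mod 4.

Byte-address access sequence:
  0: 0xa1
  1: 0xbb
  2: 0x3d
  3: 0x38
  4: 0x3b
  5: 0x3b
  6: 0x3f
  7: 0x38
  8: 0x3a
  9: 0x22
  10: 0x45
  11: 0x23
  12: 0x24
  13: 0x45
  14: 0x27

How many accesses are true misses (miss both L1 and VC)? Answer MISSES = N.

  [0] addr=0xa1 blk=20 s=0: MISS | VC []
  [1] addr=0xbb blk=23 s=3: MISS | VC []
  [2] addr=0x3d blk=7 s=3: MISS | VC [23]
  [3] addr=0x38 blk=7 s=3: L1-HIT | VC [23]
  [4] addr=0x3b blk=7 s=3: L1-HIT | VC [23]
  [5] addr=0x3b blk=7 s=3: L1-HIT | VC [23]
  [6] addr=0x3f blk=7 s=3: L1-HIT | VC [23]
  [7] addr=0x38 blk=7 s=3: L1-HIT | VC [23]
  [8] addr=0x3a blk=7 s=3: L1-HIT | VC [23]
  [9] addr=0x22 blk=4 s=0: MISS | VC [23, 20]
  [10] addr=0x45 blk=8 s=0: MISS | VC [23, 20, 4]
  [11] addr=0x23 blk=4 s=0: VC-HIT | VC [23, 20, 8]
  [12] addr=0x24 blk=4 s=0: L1-HIT | VC [23, 20, 8]
  [13] addr=0x45 blk=8 s=0: VC-HIT | VC [23, 20, 4]
  [14] addr=0x27 blk=4 s=0: VC-HIT | VC [23, 20, 8]

MISSES = 5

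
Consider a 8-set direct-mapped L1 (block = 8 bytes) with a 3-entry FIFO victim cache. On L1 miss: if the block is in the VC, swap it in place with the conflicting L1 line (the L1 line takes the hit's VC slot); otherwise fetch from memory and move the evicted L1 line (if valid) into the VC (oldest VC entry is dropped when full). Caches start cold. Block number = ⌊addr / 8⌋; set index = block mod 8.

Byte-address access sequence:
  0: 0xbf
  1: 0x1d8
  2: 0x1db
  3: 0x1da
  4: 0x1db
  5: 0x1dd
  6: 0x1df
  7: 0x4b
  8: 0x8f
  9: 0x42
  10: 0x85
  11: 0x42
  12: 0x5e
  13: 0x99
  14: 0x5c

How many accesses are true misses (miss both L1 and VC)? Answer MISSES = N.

  [0] addr=0xbf blk=23 s=7: MISS | VC []
  [1] addr=0x1d8 blk=59 s=3: MISS | VC []
  [2] addr=0x1db blk=59 s=3: L1-HIT | VC []
  [3] addr=0x1da blk=59 s=3: L1-HIT | VC []
  [4] addr=0x1db blk=59 s=3: L1-HIT | VC []
  [5] addr=0x1dd blk=59 s=3: L1-HIT | VC []
  [6] addr=0x1df blk=59 s=3: L1-HIT | VC []
  [7] addr=0x4b blk=9 s=1: MISS | VC []
  [8] addr=0x8f blk=17 s=1: MISS | VC [9]
  [9] addr=0x42 blk=8 s=0: MISS | VC [9]
  [10] addr=0x85 blk=16 s=0: MISS | VC [9, 8]
  [11] addr=0x42 blk=8 s=0: VC-HIT | VC [9, 16]
  [12] addr=0x5e blk=11 s=3: MISS | VC [9, 16, 59]
  [13] addr=0x99 blk=19 s=3: MISS | VC [16, 59, 11]
  [14] addr=0x5c blk=11 s=3: VC-HIT | VC [16, 59, 19]

MISSES = 8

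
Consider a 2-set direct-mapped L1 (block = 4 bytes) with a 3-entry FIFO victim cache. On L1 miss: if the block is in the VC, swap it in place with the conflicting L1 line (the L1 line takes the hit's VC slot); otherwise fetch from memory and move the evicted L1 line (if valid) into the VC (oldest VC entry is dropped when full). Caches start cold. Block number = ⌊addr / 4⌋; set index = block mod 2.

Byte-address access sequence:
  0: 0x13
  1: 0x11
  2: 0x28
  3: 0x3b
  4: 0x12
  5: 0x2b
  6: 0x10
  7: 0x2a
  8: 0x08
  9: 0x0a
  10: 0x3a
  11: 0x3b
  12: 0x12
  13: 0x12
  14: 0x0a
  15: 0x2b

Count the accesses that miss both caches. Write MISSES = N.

MISSES = 4

  [0] addr=0x13 blk=4 s=0: MISS | VC []
  [1] addr=0x11 blk=4 s=0: L1-HIT | VC []
  [2] addr=0x28 blk=10 s=0: MISS | VC [4]
  [3] addr=0x3b blk=14 s=0: MISS | VC [4, 10]
  [4] addr=0x12 blk=4 s=0: VC-HIT | VC [14, 10]
  [5] addr=0x2b blk=10 s=0: VC-HIT | VC [14, 4]
  [6] addr=0x10 blk=4 s=0: VC-HIT | VC [14, 10]
  [7] addr=0x2a blk=10 s=0: VC-HIT | VC [14, 4]
  [8] addr=0x8 blk=2 s=0: MISS | VC [14, 4, 10]
  [9] addr=0xa blk=2 s=0: L1-HIT | VC [14, 4, 10]
  [10] addr=0x3a blk=14 s=0: VC-HIT | VC [2, 4, 10]
  [11] addr=0x3b blk=14 s=0: L1-HIT | VC [2, 4, 10]
  [12] addr=0x12 blk=4 s=0: VC-HIT | VC [2, 14, 10]
  [13] addr=0x12 blk=4 s=0: L1-HIT | VC [2, 14, 10]
  [14] addr=0xa blk=2 s=0: VC-HIT | VC [4, 14, 10]
  [15] addr=0x2b blk=10 s=0: VC-HIT | VC [4, 14, 2]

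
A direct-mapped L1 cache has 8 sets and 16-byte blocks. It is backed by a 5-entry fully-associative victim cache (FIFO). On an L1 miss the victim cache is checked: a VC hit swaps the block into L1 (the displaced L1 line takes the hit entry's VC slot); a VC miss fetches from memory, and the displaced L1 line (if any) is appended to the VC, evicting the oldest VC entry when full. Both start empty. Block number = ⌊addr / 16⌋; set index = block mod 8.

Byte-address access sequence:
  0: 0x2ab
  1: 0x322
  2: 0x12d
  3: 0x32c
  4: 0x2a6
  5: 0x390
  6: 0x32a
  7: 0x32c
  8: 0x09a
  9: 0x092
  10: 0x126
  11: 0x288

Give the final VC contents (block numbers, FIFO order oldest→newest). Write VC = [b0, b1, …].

#0 0x2ab→b42/s2 MISS; vc=[]
#1 0x322→b50/s2 MISS; vc=[42]
#2 0x12d→b18/s2 MISS; vc=[42,50]
#3 0x32c→b50/s2 VC-HIT; vc=[42,18]
#4 0x2a6→b42/s2 VC-HIT; vc=[50,18]
#5 0x390→b57/s1 MISS; vc=[50,18]
#6 0x32a→b50/s2 VC-HIT; vc=[42,18]
#7 0x32c→b50/s2 L1-HIT; vc=[42,18]
#8 0x9a→b9/s1 MISS; vc=[42,18,57]
#9 0x92→b9/s1 L1-HIT; vc=[42,18,57]
#10 0x126→b18/s2 VC-HIT; vc=[42,50,57]
#11 0x288→b40/s0 MISS; vc=[42,50,57]

VC = [42, 50, 57]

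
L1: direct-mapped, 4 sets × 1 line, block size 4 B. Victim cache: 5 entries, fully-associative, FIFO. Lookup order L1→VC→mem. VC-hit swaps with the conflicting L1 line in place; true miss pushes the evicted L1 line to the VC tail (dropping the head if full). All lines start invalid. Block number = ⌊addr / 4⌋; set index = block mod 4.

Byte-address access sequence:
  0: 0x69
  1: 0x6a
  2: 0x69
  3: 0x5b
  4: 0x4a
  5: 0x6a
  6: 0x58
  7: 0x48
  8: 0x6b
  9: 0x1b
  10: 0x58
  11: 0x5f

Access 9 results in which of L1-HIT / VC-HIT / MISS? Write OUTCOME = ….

  [0] addr=0x69 blk=26 s=2: MISS | VC []
  [1] addr=0x6a blk=26 s=2: L1-HIT | VC []
  [2] addr=0x69 blk=26 s=2: L1-HIT | VC []
  [3] addr=0x5b blk=22 s=2: MISS | VC [26]
  [4] addr=0x4a blk=18 s=2: MISS | VC [26, 22]
  [5] addr=0x6a blk=26 s=2: VC-HIT | VC [18, 22]
  [6] addr=0x58 blk=22 s=2: VC-HIT | VC [18, 26]
  [7] addr=0x48 blk=18 s=2: VC-HIT | VC [22, 26]
  [8] addr=0x6b blk=26 s=2: VC-HIT | VC [22, 18]
  [9] addr=0x1b blk=6 s=2: MISS | VC [22, 18, 26]
  [10] addr=0x58 blk=22 s=2: VC-HIT | VC [6, 18, 26]
  [11] addr=0x5f blk=23 s=3: MISS | VC [6, 18, 26]

OUTCOME = MISS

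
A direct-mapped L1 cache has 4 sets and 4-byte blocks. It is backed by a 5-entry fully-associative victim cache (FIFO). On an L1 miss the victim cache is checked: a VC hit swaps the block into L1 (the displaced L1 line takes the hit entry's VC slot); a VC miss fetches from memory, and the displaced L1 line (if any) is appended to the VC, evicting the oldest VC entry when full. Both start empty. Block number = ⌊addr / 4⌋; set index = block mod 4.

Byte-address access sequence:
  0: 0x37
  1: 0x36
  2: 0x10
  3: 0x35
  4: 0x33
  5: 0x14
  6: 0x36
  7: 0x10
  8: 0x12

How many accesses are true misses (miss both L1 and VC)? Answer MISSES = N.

MISSES = 4

#0 0x37→b13/s1 MISS; vc=[]
#1 0x36→b13/s1 L1-HIT; vc=[]
#2 0x10→b4/s0 MISS; vc=[]
#3 0x35→b13/s1 L1-HIT; vc=[]
#4 0x33→b12/s0 MISS; vc=[4]
#5 0x14→b5/s1 MISS; vc=[4,13]
#6 0x36→b13/s1 VC-HIT; vc=[4,5]
#7 0x10→b4/s0 VC-HIT; vc=[12,5]
#8 0x12→b4/s0 L1-HIT; vc=[12,5]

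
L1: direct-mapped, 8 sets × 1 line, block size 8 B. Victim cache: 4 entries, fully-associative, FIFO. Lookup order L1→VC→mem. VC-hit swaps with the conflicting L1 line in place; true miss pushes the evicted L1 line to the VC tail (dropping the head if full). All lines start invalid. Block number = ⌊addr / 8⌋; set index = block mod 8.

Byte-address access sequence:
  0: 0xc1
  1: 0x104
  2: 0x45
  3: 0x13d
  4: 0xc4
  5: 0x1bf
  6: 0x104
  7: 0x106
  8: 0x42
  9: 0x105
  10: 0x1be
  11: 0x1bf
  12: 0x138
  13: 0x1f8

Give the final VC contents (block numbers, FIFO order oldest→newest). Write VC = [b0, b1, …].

#0 0xc1→b24/s0 MISS; vc=[]
#1 0x104→b32/s0 MISS; vc=[24]
#2 0x45→b8/s0 MISS; vc=[24,32]
#3 0x13d→b39/s7 MISS; vc=[24,32]
#4 0xc4→b24/s0 VC-HIT; vc=[8,32]
#5 0x1bf→b55/s7 MISS; vc=[8,32,39]
#6 0x104→b32/s0 VC-HIT; vc=[8,24,39]
#7 0x106→b32/s0 L1-HIT; vc=[8,24,39]
#8 0x42→b8/s0 VC-HIT; vc=[32,24,39]
#9 0x105→b32/s0 VC-HIT; vc=[8,24,39]
#10 0x1be→b55/s7 L1-HIT; vc=[8,24,39]
#11 0x1bf→b55/s7 L1-HIT; vc=[8,24,39]
#12 0x138→b39/s7 VC-HIT; vc=[8,24,55]
#13 0x1f8→b63/s7 MISS; vc=[8,24,55,39]

VC = [8, 24, 55, 39]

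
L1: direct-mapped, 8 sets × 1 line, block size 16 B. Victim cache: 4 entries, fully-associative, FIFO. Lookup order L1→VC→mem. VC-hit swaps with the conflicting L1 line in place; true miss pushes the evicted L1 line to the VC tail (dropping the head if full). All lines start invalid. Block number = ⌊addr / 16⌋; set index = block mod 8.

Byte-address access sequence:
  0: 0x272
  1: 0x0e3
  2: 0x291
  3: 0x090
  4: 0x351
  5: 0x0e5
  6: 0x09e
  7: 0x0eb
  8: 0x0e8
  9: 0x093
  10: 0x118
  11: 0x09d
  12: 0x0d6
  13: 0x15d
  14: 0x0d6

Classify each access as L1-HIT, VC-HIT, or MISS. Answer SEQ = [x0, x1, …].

0: 0x272 (blk 39, set 7) → MISS  vc=[]
1: 0xe3 (blk 14, set 6) → MISS  vc=[]
2: 0x291 (blk 41, set 1) → MISS  vc=[]
3: 0x90 (blk 9, set 1) → MISS  vc=[41]
4: 0x351 (blk 53, set 5) → MISS  vc=[41]
5: 0xe5 (blk 14, set 6) → L1-HIT  vc=[41]
6: 0x9e (blk 9, set 1) → L1-HIT  vc=[41]
7: 0xeb (blk 14, set 6) → L1-HIT  vc=[41]
8: 0xe8 (blk 14, set 6) → L1-HIT  vc=[41]
9: 0x93 (blk 9, set 1) → L1-HIT  vc=[41]
10: 0x118 (blk 17, set 1) → MISS  vc=[41, 9]
11: 0x9d (blk 9, set 1) → VC-HIT  vc=[41, 17]
12: 0xd6 (blk 13, set 5) → MISS  vc=[41, 17, 53]
13: 0x15d (blk 21, set 5) → MISS  vc=[41, 17, 53, 13]
14: 0xd6 (blk 13, set 5) → VC-HIT  vc=[41, 17, 53, 21]

SEQ = [MISS, MISS, MISS, MISS, MISS, L1-HIT, L1-HIT, L1-HIT, L1-HIT, L1-HIT, MISS, VC-HIT, MISS, MISS, VC-HIT]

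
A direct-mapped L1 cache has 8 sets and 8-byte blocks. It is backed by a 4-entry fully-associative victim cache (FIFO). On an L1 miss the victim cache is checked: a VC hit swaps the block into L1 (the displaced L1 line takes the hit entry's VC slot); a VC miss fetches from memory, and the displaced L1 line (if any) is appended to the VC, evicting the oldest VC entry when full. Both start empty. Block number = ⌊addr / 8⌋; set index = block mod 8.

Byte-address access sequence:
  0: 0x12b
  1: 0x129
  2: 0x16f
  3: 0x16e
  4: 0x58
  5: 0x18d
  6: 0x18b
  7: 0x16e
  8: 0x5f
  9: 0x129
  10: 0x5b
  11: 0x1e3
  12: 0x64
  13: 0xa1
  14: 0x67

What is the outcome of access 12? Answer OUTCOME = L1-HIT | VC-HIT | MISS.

OUTCOME = MISS

  [0] addr=0x12b blk=37 s=5: MISS | VC []
  [1] addr=0x129 blk=37 s=5: L1-HIT | VC []
  [2] addr=0x16f blk=45 s=5: MISS | VC [37]
  [3] addr=0x16e blk=45 s=5: L1-HIT | VC [37]
  [4] addr=0x58 blk=11 s=3: MISS | VC [37]
  [5] addr=0x18d blk=49 s=1: MISS | VC [37]
  [6] addr=0x18b blk=49 s=1: L1-HIT | VC [37]
  [7] addr=0x16e blk=45 s=5: L1-HIT | VC [37]
  [8] addr=0x5f blk=11 s=3: L1-HIT | VC [37]
  [9] addr=0x129 blk=37 s=5: VC-HIT | VC [45]
  [10] addr=0x5b blk=11 s=3: L1-HIT | VC [45]
  [11] addr=0x1e3 blk=60 s=4: MISS | VC [45]
  [12] addr=0x64 blk=12 s=4: MISS | VC [45, 60]
  [13] addr=0xa1 blk=20 s=4: MISS | VC [45, 60, 12]
  [14] addr=0x67 blk=12 s=4: VC-HIT | VC [45, 60, 20]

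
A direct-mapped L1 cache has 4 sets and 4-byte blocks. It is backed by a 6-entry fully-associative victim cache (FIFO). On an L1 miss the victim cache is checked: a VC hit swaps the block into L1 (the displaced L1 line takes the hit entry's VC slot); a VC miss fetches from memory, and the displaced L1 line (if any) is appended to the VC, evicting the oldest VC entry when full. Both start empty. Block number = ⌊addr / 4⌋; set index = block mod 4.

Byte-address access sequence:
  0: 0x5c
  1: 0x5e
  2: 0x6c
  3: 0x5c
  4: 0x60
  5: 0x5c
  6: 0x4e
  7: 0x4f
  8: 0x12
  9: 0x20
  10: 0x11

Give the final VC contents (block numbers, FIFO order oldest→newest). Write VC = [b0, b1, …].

VC = [27, 23, 24, 8]

#0 0x5c→b23/s3 MISS; vc=[]
#1 0x5e→b23/s3 L1-HIT; vc=[]
#2 0x6c→b27/s3 MISS; vc=[23]
#3 0x5c→b23/s3 VC-HIT; vc=[27]
#4 0x60→b24/s0 MISS; vc=[27]
#5 0x5c→b23/s3 L1-HIT; vc=[27]
#6 0x4e→b19/s3 MISS; vc=[27,23]
#7 0x4f→b19/s3 L1-HIT; vc=[27,23]
#8 0x12→b4/s0 MISS; vc=[27,23,24]
#9 0x20→b8/s0 MISS; vc=[27,23,24,4]
#10 0x11→b4/s0 VC-HIT; vc=[27,23,24,8]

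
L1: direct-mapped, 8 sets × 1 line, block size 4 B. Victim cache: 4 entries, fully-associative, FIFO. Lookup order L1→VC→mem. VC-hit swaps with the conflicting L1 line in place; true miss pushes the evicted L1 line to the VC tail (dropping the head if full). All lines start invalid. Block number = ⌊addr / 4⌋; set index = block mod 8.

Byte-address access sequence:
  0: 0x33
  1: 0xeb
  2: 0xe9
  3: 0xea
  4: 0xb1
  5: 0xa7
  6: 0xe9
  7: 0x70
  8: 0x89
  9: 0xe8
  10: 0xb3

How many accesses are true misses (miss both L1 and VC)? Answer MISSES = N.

MISSES = 6

0: 0x33 (blk 12, set 4) → MISS  vc=[]
1: 0xeb (blk 58, set 2) → MISS  vc=[]
2: 0xe9 (blk 58, set 2) → L1-HIT  vc=[]
3: 0xea (blk 58, set 2) → L1-HIT  vc=[]
4: 0xb1 (blk 44, set 4) → MISS  vc=[12]
5: 0xa7 (blk 41, set 1) → MISS  vc=[12]
6: 0xe9 (blk 58, set 2) → L1-HIT  vc=[12]
7: 0x70 (blk 28, set 4) → MISS  vc=[12, 44]
8: 0x89 (blk 34, set 2) → MISS  vc=[12, 44, 58]
9: 0xe8 (blk 58, set 2) → VC-HIT  vc=[12, 44, 34]
10: 0xb3 (blk 44, set 4) → VC-HIT  vc=[12, 28, 34]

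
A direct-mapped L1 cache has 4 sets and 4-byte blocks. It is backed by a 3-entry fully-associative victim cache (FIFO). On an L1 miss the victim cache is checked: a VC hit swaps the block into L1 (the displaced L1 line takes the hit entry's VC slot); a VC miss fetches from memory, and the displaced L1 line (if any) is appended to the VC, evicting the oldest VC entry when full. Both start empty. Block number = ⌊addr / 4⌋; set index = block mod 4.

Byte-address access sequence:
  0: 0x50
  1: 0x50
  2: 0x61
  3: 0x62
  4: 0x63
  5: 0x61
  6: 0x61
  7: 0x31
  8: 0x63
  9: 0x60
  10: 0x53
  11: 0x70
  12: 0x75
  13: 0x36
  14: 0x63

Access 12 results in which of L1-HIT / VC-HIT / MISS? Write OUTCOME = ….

  [0] addr=0x50 blk=20 s=0: MISS | VC []
  [1] addr=0x50 blk=20 s=0: L1-HIT | VC []
  [2] addr=0x61 blk=24 s=0: MISS | VC [20]
  [3] addr=0x62 blk=24 s=0: L1-HIT | VC [20]
  [4] addr=0x63 blk=24 s=0: L1-HIT | VC [20]
  [5] addr=0x61 blk=24 s=0: L1-HIT | VC [20]
  [6] addr=0x61 blk=24 s=0: L1-HIT | VC [20]
  [7] addr=0x31 blk=12 s=0: MISS | VC [20, 24]
  [8] addr=0x63 blk=24 s=0: VC-HIT | VC [20, 12]
  [9] addr=0x60 blk=24 s=0: L1-HIT | VC [20, 12]
  [10] addr=0x53 blk=20 s=0: VC-HIT | VC [24, 12]
  [11] addr=0x70 blk=28 s=0: MISS | VC [24, 12, 20]
  [12] addr=0x75 blk=29 s=1: MISS | VC [24, 12, 20]
  [13] addr=0x36 blk=13 s=1: MISS | VC [12, 20, 29]
  [14] addr=0x63 blk=24 s=0: MISS | VC [20, 29, 28]

OUTCOME = MISS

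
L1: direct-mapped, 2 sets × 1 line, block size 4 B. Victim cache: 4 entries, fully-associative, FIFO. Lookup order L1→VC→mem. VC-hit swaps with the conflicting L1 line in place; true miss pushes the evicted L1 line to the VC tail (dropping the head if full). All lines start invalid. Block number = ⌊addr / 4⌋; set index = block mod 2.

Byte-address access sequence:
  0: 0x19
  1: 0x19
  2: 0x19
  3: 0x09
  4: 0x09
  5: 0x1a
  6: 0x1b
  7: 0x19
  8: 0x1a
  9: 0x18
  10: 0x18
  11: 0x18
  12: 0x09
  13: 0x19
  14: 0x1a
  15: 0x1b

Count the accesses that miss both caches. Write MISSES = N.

#0 0x19→b6/s0 MISS; vc=[]
#1 0x19→b6/s0 L1-HIT; vc=[]
#2 0x19→b6/s0 L1-HIT; vc=[]
#3 0x9→b2/s0 MISS; vc=[6]
#4 0x9→b2/s0 L1-HIT; vc=[6]
#5 0x1a→b6/s0 VC-HIT; vc=[2]
#6 0x1b→b6/s0 L1-HIT; vc=[2]
#7 0x19→b6/s0 L1-HIT; vc=[2]
#8 0x1a→b6/s0 L1-HIT; vc=[2]
#9 0x18→b6/s0 L1-HIT; vc=[2]
#10 0x18→b6/s0 L1-HIT; vc=[2]
#11 0x18→b6/s0 L1-HIT; vc=[2]
#12 0x9→b2/s0 VC-HIT; vc=[6]
#13 0x19→b6/s0 VC-HIT; vc=[2]
#14 0x1a→b6/s0 L1-HIT; vc=[2]
#15 0x1b→b6/s0 L1-HIT; vc=[2]

MISSES = 2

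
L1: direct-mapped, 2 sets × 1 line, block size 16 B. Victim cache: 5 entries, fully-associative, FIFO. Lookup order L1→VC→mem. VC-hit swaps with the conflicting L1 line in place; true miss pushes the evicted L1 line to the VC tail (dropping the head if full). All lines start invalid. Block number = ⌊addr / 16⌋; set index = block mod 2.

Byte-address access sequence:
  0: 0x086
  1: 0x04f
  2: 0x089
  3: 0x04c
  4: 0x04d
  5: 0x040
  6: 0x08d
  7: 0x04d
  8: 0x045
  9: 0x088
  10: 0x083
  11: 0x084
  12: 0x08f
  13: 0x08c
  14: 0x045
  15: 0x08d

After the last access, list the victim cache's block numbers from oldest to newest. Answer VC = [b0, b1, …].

#0 0x86→b8/s0 MISS; vc=[]
#1 0x4f→b4/s0 MISS; vc=[8]
#2 0x89→b8/s0 VC-HIT; vc=[4]
#3 0x4c→b4/s0 VC-HIT; vc=[8]
#4 0x4d→b4/s0 L1-HIT; vc=[8]
#5 0x40→b4/s0 L1-HIT; vc=[8]
#6 0x8d→b8/s0 VC-HIT; vc=[4]
#7 0x4d→b4/s0 VC-HIT; vc=[8]
#8 0x45→b4/s0 L1-HIT; vc=[8]
#9 0x88→b8/s0 VC-HIT; vc=[4]
#10 0x83→b8/s0 L1-HIT; vc=[4]
#11 0x84→b8/s0 L1-HIT; vc=[4]
#12 0x8f→b8/s0 L1-HIT; vc=[4]
#13 0x8c→b8/s0 L1-HIT; vc=[4]
#14 0x45→b4/s0 VC-HIT; vc=[8]
#15 0x8d→b8/s0 VC-HIT; vc=[4]

VC = [4]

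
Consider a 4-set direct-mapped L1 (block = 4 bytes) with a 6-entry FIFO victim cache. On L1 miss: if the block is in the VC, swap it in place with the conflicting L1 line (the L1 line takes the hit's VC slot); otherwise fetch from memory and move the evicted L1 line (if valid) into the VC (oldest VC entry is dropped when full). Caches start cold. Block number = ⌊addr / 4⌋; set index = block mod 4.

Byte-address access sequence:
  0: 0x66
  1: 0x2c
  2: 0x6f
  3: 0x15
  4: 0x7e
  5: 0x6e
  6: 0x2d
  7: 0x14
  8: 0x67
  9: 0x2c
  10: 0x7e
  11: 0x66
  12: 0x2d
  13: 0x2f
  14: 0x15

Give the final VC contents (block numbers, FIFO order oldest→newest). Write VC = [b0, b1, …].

VC = [27, 25, 31]

0: 0x66 (blk 25, set 1) → MISS  vc=[]
1: 0x2c (blk 11, set 3) → MISS  vc=[]
2: 0x6f (blk 27, set 3) → MISS  vc=[11]
3: 0x15 (blk 5, set 1) → MISS  vc=[11, 25]
4: 0x7e (blk 31, set 3) → MISS  vc=[11, 25, 27]
5: 0x6e (blk 27, set 3) → VC-HIT  vc=[11, 25, 31]
6: 0x2d (blk 11, set 3) → VC-HIT  vc=[27, 25, 31]
7: 0x14 (blk 5, set 1) → L1-HIT  vc=[27, 25, 31]
8: 0x67 (blk 25, set 1) → VC-HIT  vc=[27, 5, 31]
9: 0x2c (blk 11, set 3) → L1-HIT  vc=[27, 5, 31]
10: 0x7e (blk 31, set 3) → VC-HIT  vc=[27, 5, 11]
11: 0x66 (blk 25, set 1) → L1-HIT  vc=[27, 5, 11]
12: 0x2d (blk 11, set 3) → VC-HIT  vc=[27, 5, 31]
13: 0x2f (blk 11, set 3) → L1-HIT  vc=[27, 5, 31]
14: 0x15 (blk 5, set 1) → VC-HIT  vc=[27, 25, 31]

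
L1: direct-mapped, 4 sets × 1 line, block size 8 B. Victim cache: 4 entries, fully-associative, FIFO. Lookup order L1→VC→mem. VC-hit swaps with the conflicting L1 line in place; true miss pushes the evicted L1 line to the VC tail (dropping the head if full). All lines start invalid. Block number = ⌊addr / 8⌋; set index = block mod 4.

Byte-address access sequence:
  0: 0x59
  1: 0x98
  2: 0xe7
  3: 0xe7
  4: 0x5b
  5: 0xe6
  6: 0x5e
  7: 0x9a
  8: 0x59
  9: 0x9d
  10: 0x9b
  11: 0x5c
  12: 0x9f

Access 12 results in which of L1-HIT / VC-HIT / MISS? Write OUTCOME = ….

OUTCOME = VC-HIT

#0 0x59→b11/s3 MISS; vc=[]
#1 0x98→b19/s3 MISS; vc=[11]
#2 0xe7→b28/s0 MISS; vc=[11]
#3 0xe7→b28/s0 L1-HIT; vc=[11]
#4 0x5b→b11/s3 VC-HIT; vc=[19]
#5 0xe6→b28/s0 L1-HIT; vc=[19]
#6 0x5e→b11/s3 L1-HIT; vc=[19]
#7 0x9a→b19/s3 VC-HIT; vc=[11]
#8 0x59→b11/s3 VC-HIT; vc=[19]
#9 0x9d→b19/s3 VC-HIT; vc=[11]
#10 0x9b→b19/s3 L1-HIT; vc=[11]
#11 0x5c→b11/s3 VC-HIT; vc=[19]
#12 0x9f→b19/s3 VC-HIT; vc=[11]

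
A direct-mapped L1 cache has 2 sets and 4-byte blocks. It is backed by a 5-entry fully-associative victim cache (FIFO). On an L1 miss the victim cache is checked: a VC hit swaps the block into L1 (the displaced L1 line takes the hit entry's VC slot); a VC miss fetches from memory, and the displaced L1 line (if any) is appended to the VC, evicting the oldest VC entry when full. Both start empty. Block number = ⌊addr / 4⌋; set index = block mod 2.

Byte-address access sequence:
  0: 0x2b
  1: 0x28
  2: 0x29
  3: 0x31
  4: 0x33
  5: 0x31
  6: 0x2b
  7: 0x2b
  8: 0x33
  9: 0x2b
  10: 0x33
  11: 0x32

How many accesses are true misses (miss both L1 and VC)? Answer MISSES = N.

MISSES = 2

  [0] addr=0x2b blk=10 s=0: MISS | VC []
  [1] addr=0x28 blk=10 s=0: L1-HIT | VC []
  [2] addr=0x29 blk=10 s=0: L1-HIT | VC []
  [3] addr=0x31 blk=12 s=0: MISS | VC [10]
  [4] addr=0x33 blk=12 s=0: L1-HIT | VC [10]
  [5] addr=0x31 blk=12 s=0: L1-HIT | VC [10]
  [6] addr=0x2b blk=10 s=0: VC-HIT | VC [12]
  [7] addr=0x2b blk=10 s=0: L1-HIT | VC [12]
  [8] addr=0x33 blk=12 s=0: VC-HIT | VC [10]
  [9] addr=0x2b blk=10 s=0: VC-HIT | VC [12]
  [10] addr=0x33 blk=12 s=0: VC-HIT | VC [10]
  [11] addr=0x32 blk=12 s=0: L1-HIT | VC [10]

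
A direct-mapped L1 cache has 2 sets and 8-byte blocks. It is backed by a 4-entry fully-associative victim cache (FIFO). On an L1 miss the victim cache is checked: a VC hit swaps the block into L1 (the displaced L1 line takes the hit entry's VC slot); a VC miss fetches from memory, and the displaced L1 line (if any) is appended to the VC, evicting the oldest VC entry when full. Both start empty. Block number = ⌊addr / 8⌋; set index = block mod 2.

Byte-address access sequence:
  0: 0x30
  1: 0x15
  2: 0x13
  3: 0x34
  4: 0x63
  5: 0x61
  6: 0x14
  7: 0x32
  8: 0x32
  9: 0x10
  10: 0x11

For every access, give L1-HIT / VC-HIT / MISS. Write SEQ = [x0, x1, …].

SEQ = [MISS, MISS, L1-HIT, VC-HIT, MISS, L1-HIT, VC-HIT, VC-HIT, L1-HIT, VC-HIT, L1-HIT]

#0 0x30→b6/s0 MISS; vc=[]
#1 0x15→b2/s0 MISS; vc=[6]
#2 0x13→b2/s0 L1-HIT; vc=[6]
#3 0x34→b6/s0 VC-HIT; vc=[2]
#4 0x63→b12/s0 MISS; vc=[2,6]
#5 0x61→b12/s0 L1-HIT; vc=[2,6]
#6 0x14→b2/s0 VC-HIT; vc=[12,6]
#7 0x32→b6/s0 VC-HIT; vc=[12,2]
#8 0x32→b6/s0 L1-HIT; vc=[12,2]
#9 0x10→b2/s0 VC-HIT; vc=[12,6]
#10 0x11→b2/s0 L1-HIT; vc=[12,6]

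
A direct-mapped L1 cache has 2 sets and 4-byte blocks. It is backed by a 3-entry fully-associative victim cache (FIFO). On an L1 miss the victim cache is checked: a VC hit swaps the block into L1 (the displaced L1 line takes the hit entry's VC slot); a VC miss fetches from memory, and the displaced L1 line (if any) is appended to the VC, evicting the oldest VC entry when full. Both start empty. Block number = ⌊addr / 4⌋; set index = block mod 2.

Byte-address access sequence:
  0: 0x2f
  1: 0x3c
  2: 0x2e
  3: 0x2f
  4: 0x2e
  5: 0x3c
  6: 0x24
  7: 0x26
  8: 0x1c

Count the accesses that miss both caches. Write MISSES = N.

MISSES = 4

0: 0x2f (blk 11, set 1) → MISS  vc=[]
1: 0x3c (blk 15, set 1) → MISS  vc=[11]
2: 0x2e (blk 11, set 1) → VC-HIT  vc=[15]
3: 0x2f (blk 11, set 1) → L1-HIT  vc=[15]
4: 0x2e (blk 11, set 1) → L1-HIT  vc=[15]
5: 0x3c (blk 15, set 1) → VC-HIT  vc=[11]
6: 0x24 (blk 9, set 1) → MISS  vc=[11, 15]
7: 0x26 (blk 9, set 1) → L1-HIT  vc=[11, 15]
8: 0x1c (blk 7, set 1) → MISS  vc=[11, 15, 9]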